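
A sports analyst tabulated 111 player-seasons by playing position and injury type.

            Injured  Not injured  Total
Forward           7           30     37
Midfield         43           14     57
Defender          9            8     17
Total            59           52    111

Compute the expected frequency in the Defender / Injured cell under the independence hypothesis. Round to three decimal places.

Row total (Defender) = 17; column total (Injured) = 59; grand total N = 111.
Expected count = (row total × column total) / N = 17 × 59 / 111 = 9.036.

9.036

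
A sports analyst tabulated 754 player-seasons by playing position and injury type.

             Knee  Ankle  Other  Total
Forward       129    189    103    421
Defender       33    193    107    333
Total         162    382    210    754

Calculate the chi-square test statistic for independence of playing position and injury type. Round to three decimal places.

47.382

Grand total N = 754.
Expected counts (row total × column total / N):
  Forward, Knee: 421×162/754 = 90.4536
  Forward, Ankle: 421×382/754 = 213.2918
  Forward, Other: 421×210/754 = 117.2546
  Defender, Knee: 333×162/754 = 71.5464
  Defender, Ankle: 333×382/754 = 168.7082
  Defender, Other: 333×210/754 = 92.7454
Contributions (O − E)²/E:
  (129 − 90.4536)²/90.4536 = 16.4264
  (189 − 213.2918)²/213.2918 = 2.7666
  (103 − 117.2546)²/117.2546 = 1.7329
  (33 − 71.5464)²/71.5464 = 20.7673
  (193 − 168.7082)²/168.7082 = 3.4977
  (107 − 92.7454)²/92.7454 = 2.1909
χ² = 16.4264 + 2.7666 + 1.7329 + 20.7673 + 3.4977 + 2.1909 = 47.382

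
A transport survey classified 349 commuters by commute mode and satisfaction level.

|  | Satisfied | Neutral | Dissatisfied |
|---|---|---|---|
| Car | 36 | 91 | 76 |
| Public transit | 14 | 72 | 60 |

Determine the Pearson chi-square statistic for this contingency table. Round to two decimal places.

Row totals: 203, 146. Column totals: 50, 163, 136. Grand total N = 349.
Expected counts (row total × column total / N):
  Car, Satisfied: 203×50/349 = 29.083
  Car, Neutral: 203×163/349 = 94.811
  Car, Dissatisfied: 203×136/349 = 79.106
  Public transit, Satisfied: 146×50/349 = 20.917
  Public transit, Neutral: 146×163/349 = 68.189
  Public transit, Dissatisfied: 146×136/349 = 56.894
Contributions (O − E)²/E:
  (36 − 29.083)²/29.083 = 1.6451
  (91 − 94.811)²/94.811 = 0.1532
  (76 − 79.106)²/79.106 = 0.1220
  (14 − 20.917)²/20.917 = 2.2874
  (72 − 68.189)²/68.189 = 0.2130
  (60 − 56.894)²/56.894 = 0.1696
χ² = 1.6451 + 0.1532 + 0.1220 + 2.2874 + 0.2130 + 0.1696 = 4.59

4.59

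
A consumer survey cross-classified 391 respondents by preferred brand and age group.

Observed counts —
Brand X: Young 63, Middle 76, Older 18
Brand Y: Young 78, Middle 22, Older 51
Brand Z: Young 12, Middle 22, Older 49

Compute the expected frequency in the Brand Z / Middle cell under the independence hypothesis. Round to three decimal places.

Row total (Brand Z) = 83; column total (Middle) = 120; grand total N = 391.
Expected count = (row total × column total) / N = 83 × 120 / 391 = 25.473.

25.473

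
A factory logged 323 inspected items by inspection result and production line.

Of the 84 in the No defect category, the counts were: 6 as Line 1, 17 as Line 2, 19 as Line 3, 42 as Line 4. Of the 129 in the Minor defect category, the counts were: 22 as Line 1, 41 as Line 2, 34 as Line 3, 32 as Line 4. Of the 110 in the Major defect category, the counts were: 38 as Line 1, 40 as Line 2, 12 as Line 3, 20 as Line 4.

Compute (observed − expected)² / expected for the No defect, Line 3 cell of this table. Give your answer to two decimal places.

Row total (No defect) = 84; column total (Line 3) = 65; N = 323.
Expected count E = 84 × 65 / 323 = 16.9040.
Contribution = (O − E)²/E = (19 − 16.9040)² / 16.9040 = 0.26.

0.26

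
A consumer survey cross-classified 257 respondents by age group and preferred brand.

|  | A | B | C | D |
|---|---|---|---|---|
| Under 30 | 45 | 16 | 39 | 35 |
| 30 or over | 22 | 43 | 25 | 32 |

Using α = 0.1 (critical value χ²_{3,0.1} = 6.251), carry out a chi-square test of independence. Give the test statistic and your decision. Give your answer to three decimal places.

22.849; reject H₀

Row totals: 135, 122. Column totals: 67, 59, 64, 67. Grand total N = 257.
Expected counts (row total × column total / N):
  Under 30, A: 135×67/257 = 35.1946
  Under 30, B: 135×59/257 = 30.9922
  Under 30, C: 135×64/257 = 33.6187
  Under 30, D: 135×67/257 = 35.1946
  30 or over, A: 122×67/257 = 31.8054
  30 or over, B: 122×59/257 = 28.0078
  30 or over, C: 122×64/257 = 30.3813
  30 or over, D: 122×67/257 = 31.8054
Contributions (O − E)²/E:
  (45 − 35.1946)²/35.1946 = 2.7318
  (16 − 30.9922)²/30.9922 = 7.2523
  (39 − 33.6187)²/33.6187 = 0.8614
  (35 − 35.1946)²/35.1946 = 0.0011
  (22 − 31.8054)²/31.8054 = 3.0229
  (43 − 28.0078)²/28.0078 = 8.0251
  (25 − 30.3813)²/30.3813 = 0.9532
  (32 − 31.8054)²/31.8054 = 0.0012
χ² = 2.7318 + 7.2523 + 0.8614 + 0.0011 + 3.0229 + 8.0251 + 0.9532 + 0.0012 = 22.849
df = (2−1)(4−1) = 3. Since 22.849 > 6.251, reject the null hypothesis of independence at α = 0.1.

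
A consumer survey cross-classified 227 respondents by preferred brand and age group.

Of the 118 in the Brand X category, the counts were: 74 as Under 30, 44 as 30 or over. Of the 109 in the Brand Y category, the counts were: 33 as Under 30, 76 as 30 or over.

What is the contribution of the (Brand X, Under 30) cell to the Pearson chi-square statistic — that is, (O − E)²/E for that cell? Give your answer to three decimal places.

6.073

Row total (Brand X) = 118; column total (Under 30) = 107; N = 227.
Expected count E = 118 × 107 / 227 = 55.62115.
Contribution = (O − E)²/E = (74 − 55.62115)² / 55.62115 = 6.073.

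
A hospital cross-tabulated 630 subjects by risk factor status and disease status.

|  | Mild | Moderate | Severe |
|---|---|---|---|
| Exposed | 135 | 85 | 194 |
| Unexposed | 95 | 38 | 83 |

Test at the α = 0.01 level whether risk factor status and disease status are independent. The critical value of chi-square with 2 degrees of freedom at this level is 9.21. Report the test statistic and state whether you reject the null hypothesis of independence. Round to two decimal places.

7.95; fail to reject H₀

Row totals: 414, 216. Column totals: 230, 123, 277. Grand total N = 630.
Expected counts (row total × column total / N):
  Exposed, Mild: 414×230/630 = 151.143
  Exposed, Moderate: 414×123/630 = 80.829
  Exposed, Severe: 414×277/630 = 182.029
  Unexposed, Mild: 216×230/630 = 78.857
  Unexposed, Moderate: 216×123/630 = 42.171
  Unexposed, Severe: 216×277/630 = 94.971
Contributions (O − E)²/E:
  (135 − 151.143)²/151.143 = 1.7242
  (85 − 80.829)²/80.829 = 0.2152
  (194 − 182.029)²/182.029 = 0.7873
  (95 − 78.857)²/78.857 = 3.3047
  (38 − 42.171)²/42.171 = 0.4125
  (83 − 94.971)²/94.971 = 1.5089
χ² = 1.7242 + 0.2152 + 0.7873 + 3.3047 + 0.4125 + 1.5089 = 7.95
df = (2−1)(3−1) = 2. Since 7.95 < 9.21, fail to reject the null hypothesis of independence at α = 0.01.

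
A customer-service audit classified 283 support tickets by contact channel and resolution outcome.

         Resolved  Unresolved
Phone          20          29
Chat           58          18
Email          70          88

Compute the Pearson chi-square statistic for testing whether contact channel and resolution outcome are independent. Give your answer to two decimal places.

Row totals: 49, 76, 158. Column totals: 148, 135. Grand total N = 283.
Expected counts (row total × column total / N):
  Phone, Resolved: 49×148/283 = 25.625
  Phone, Unresolved: 49×135/283 = 23.375
  Chat, Resolved: 76×148/283 = 39.746
  Chat, Unresolved: 76×135/283 = 36.254
  Email, Resolved: 158×148/283 = 82.629
  Email, Unresolved: 158×135/283 = 75.371
Contributions (O − E)²/E:
  (20 − 25.625)²/25.625 = 1.2348
  (29 − 23.375)²/23.375 = 1.3536
  (58 − 39.746)²/39.746 = 8.3834
  (18 − 36.254)²/36.254 = 9.1909
  (70 − 82.629)²/82.629 = 1.9302
  (88 − 75.371)²/75.371 = 2.1161
χ² = 1.2348 + 1.3536 + 8.3834 + 9.1909 + 1.9302 + 2.1161 = 24.21

24.21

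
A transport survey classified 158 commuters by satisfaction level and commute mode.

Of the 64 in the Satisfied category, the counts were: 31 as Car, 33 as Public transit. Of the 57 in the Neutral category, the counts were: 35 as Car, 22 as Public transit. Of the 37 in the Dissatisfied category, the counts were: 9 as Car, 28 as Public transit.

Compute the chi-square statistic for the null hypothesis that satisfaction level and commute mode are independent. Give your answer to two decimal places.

Row totals: 64, 57, 37. Column totals: 75, 83. Grand total N = 158.
Expected counts (row total × column total / N):
  Satisfied, Car: 64×75/158 = 30.3797
  Satisfied, Public transit: 64×83/158 = 33.6203
  Neutral, Car: 57×75/158 = 27.0570
  Neutral, Public transit: 57×83/158 = 29.9430
  Dissatisfied, Car: 37×75/158 = 17.5633
  Dissatisfied, Public transit: 37×83/158 = 19.4367
Contributions (O − E)²/E:
  (31 − 30.3797)²/30.3797 = 0.0127
  (33 − 33.6203)²/33.6203 = 0.0114
  (35 − 27.0570)²/27.0570 = 2.3318
  (22 − 29.9430)²/29.9430 = 2.1070
  (9 − 17.5633)²/17.5633 = 4.1752
  (28 − 19.4367)²/19.4367 = 3.7728
χ² = 0.0127 + 0.0114 + 2.3318 + 2.1070 + 4.1752 + 3.7728 = 12.41

12.41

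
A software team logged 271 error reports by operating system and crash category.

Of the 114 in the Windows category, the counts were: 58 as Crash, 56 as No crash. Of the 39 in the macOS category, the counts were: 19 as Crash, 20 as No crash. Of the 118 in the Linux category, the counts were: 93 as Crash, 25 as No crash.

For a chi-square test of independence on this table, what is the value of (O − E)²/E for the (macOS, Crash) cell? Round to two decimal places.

1.22

Row total (macOS) = 39; column total (Crash) = 170; N = 271.
Expected count E = 39 × 170 / 271 = 24.465.
Contribution = (O − E)²/E = (19 − 24.465)² / 24.465 = 1.22.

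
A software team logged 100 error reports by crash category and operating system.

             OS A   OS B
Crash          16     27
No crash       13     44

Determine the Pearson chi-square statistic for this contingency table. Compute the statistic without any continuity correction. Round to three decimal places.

Row totals: 43, 57. Column totals: 29, 71. Grand total N = 100.
Expected counts (row total × column total / N):
  Crash, OS A: 43×29/100 = 12.4700
  Crash, OS B: 43×71/100 = 30.5300
  No crash, OS A: 57×29/100 = 16.5300
  No crash, OS B: 57×71/100 = 40.4700
Contributions (O − E)²/E:
  (16 − 12.4700)²/12.4700 = 0.9993
  (27 − 30.5300)²/30.5300 = 0.4082
  (13 − 16.5300)²/16.5300 = 0.7538
  (44 − 40.4700)²/40.4700 = 0.3079
χ² = 0.9993 + 0.4082 + 0.7538 + 0.3079 = 2.469

2.469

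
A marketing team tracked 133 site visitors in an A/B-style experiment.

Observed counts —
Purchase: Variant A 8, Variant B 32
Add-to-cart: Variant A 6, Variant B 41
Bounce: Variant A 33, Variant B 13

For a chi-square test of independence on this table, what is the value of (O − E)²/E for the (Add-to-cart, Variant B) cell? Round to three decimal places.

Row total (Add-to-cart) = 47; column total (Variant B) = 86; N = 133.
Expected count E = 47 × 86 / 133 = 30.39098.
Contribution = (O − E)²/E = (41 − 30.39098)² / 30.39098 = 3.703.

3.703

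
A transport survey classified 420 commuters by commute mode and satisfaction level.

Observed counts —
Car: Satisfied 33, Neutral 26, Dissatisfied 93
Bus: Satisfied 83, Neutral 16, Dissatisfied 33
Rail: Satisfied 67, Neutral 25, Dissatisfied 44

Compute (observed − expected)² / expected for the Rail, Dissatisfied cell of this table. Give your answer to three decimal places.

2.217

Row total (Rail) = 136; column total (Dissatisfied) = 170; N = 420.
Expected count E = 136 × 170 / 420 = 55.0476.
Contribution = (O − E)²/E = (44 − 55.0476)² / 55.0476 = 2.217.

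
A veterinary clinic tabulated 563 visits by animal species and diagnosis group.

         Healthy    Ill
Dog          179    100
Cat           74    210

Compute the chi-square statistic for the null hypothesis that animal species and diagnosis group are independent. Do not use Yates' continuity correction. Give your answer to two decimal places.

Row totals: 279, 284. Column totals: 253, 310. Grand total N = 563.
Expected counts (row total × column total / N):
  Dog, Healthy: 279×253/563 = 125.377
  Dog, Ill: 279×310/563 = 153.623
  Cat, Healthy: 284×253/563 = 127.623
  Cat, Ill: 284×310/563 = 156.377
Contributions (O − E)²/E:
  (179 − 125.377)²/125.377 = 22.9342
  (100 − 153.623)²/153.623 = 18.7174
  (74 − 127.623)²/127.623 = 22.5306
  (210 − 156.377)²/156.377 = 18.3878
χ² = 22.9342 + 18.7174 + 22.5306 + 18.3878 = 82.57

82.57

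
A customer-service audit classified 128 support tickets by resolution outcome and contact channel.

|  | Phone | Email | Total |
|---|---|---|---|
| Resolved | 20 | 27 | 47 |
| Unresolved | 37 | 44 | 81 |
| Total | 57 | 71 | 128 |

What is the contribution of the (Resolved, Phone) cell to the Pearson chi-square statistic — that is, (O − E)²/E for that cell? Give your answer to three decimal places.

Row total (Resolved) = 47; column total (Phone) = 57; N = 128.
Expected count E = 47 × 57 / 128 = 20.9297.
Contribution = (O − E)²/E = (20 − 20.9297)² / 20.9297 = 0.041.

0.041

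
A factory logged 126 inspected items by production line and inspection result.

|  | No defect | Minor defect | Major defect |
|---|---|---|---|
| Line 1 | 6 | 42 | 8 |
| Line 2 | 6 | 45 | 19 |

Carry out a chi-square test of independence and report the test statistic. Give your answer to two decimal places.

3.07

Row totals: 56, 70. Column totals: 12, 87, 27. Grand total N = 126.
Expected counts (row total × column total / N):
  Line 1, No defect: 56×12/126 = 5.333
  Line 1, Minor defect: 56×87/126 = 38.667
  Line 1, Major defect: 56×27/126 = 12.000
  Line 2, No defect: 70×12/126 = 6.667
  Line 2, Minor defect: 70×87/126 = 48.333
  Line 2, Major defect: 70×27/126 = 15.000
Contributions (O − E)²/E:
  (6 − 5.333)²/5.333 = 0.0834
  (42 − 38.667)²/38.667 = 0.2873
  (8 − 12.000)²/12.000 = 1.3333
  (6 − 6.667)²/6.667 = 0.0667
  (45 − 48.333)²/48.333 = 0.2298
  (19 − 15.000)²/15.000 = 1.0667
χ² = 0.0834 + 0.2873 + 1.3333 + 0.0667 + 0.2298 + 1.0667 = 3.07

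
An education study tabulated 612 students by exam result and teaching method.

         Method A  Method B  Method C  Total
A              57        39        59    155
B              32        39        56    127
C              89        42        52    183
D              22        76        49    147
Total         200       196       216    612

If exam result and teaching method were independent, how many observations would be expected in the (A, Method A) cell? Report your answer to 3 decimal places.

50.654

Row total (A) = 155; column total (Method A) = 200; grand total N = 612.
Expected count = (row total × column total) / N = 155 × 200 / 612 = 50.654.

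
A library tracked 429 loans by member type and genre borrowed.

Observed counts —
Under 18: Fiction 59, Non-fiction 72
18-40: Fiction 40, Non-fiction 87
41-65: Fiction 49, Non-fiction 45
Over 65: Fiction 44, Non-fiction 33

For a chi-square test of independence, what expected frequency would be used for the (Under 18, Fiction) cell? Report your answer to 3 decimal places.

Row total (Under 18) = 131; column total (Fiction) = 192; grand total N = 429.
Expected count = (row total × column total) / N = 131 × 192 / 429 = 58.629.

58.629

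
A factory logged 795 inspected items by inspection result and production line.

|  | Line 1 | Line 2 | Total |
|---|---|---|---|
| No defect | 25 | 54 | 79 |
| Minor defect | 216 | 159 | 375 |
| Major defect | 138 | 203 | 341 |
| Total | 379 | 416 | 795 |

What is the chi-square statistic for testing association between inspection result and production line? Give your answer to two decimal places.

Grand total N = 795.
Expected counts (row total × column total / N):
  No defect, Line 1: 79×379/795 = 37.662
  No defect, Line 2: 79×416/795 = 41.338
  Minor defect, Line 1: 375×379/795 = 178.774
  Minor defect, Line 2: 375×416/795 = 196.226
  Major defect, Line 1: 341×379/795 = 162.565
  Major defect, Line 2: 341×416/795 = 178.435
Contributions (O − E)²/E:
  (25 − 37.662)²/37.662 = 4.2570
  (54 − 41.338)²/41.338 = 3.8784
  (216 − 178.774)²/178.774 = 7.7515
  (159 − 196.226)²/196.226 = 7.0621
  (138 − 162.565)²/162.565 = 3.7120
  (203 − 178.435)²/178.435 = 3.3818
χ² = 4.2570 + 3.8784 + 7.7515 + 7.0621 + 3.7120 + 3.3818 = 30.04

30.04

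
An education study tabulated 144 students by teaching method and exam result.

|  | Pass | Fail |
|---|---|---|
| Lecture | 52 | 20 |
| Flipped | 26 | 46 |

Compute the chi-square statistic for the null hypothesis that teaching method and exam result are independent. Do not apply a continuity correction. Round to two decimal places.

Row totals: 72, 72. Column totals: 78, 66. Grand total N = 144.
Expected counts (row total × column total / N):
  Lecture, Pass: 72×78/144 = 39.000
  Lecture, Fail: 72×66/144 = 33.000
  Flipped, Pass: 72×78/144 = 39.000
  Flipped, Fail: 72×66/144 = 33.000
Contributions (O − E)²/E:
  (52 − 39.000)²/39.000 = 4.3333
  (20 − 33.000)²/33.000 = 5.1212
  (26 − 39.000)²/39.000 = 4.3333
  (46 − 33.000)²/33.000 = 5.1212
χ² = 4.3333 + 5.1212 + 4.3333 + 5.1212 = 18.91

18.91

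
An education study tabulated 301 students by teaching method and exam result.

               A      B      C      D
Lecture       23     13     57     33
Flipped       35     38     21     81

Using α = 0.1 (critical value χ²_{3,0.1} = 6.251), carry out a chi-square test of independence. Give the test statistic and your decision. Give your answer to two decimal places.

Row totals: 126, 175. Column totals: 58, 51, 78, 114. Grand total N = 301.
Expected counts (row total × column total / N):
  Lecture, A: 126×58/301 = 24.2791
  Lecture, B: 126×51/301 = 21.3488
  Lecture, C: 126×78/301 = 32.6512
  Lecture, D: 126×114/301 = 47.7209
  Flipped, A: 175×58/301 = 33.7209
  Flipped, B: 175×51/301 = 29.6512
  Flipped, C: 175×78/301 = 45.3488
  Flipped, D: 175×114/301 = 66.2791
Contributions (O − E)²/E:
  (23 − 24.2791)²/24.2791 = 0.0674
  (13 − 21.3488)²/21.3488 = 3.2649
  (57 − 32.6512)²/32.6512 = 18.1575
  (33 − 47.7209)²/47.7209 = 4.5411
  (35 − 33.7209)²/33.7209 = 0.0485
  (38 − 29.6512)²/29.6512 = 2.3507
  (21 − 45.3488)²/45.3488 = 13.0734
  (81 − 66.2791)²/66.2791 = 3.2696
χ² = 0.0674 + 3.2649 + 18.1575 + 4.5411 + 0.0485 + 2.3507 + 13.0734 + 3.2696 = 44.77
df = (2−1)(4−1) = 3. Since 44.77 > 6.251, reject the null hypothesis of independence at α = 0.1.

44.77; reject H₀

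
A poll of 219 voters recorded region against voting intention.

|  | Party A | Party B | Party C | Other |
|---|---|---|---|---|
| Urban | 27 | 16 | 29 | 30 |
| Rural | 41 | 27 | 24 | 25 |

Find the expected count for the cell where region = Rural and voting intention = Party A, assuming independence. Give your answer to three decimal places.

36.329

Row total (Rural) = 117; column total (Party A) = 68; grand total N = 219.
Expected count = (row total × column total) / N = 117 × 68 / 219 = 36.329.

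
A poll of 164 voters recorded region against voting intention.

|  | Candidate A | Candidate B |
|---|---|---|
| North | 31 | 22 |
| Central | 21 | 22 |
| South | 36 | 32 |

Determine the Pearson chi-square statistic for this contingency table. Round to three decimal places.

Row totals: 53, 43, 68. Column totals: 88, 76. Grand total N = 164.
Expected counts (row total × column total / N):
  North, Candidate A: 53×88/164 = 28.4390
  North, Candidate B: 53×76/164 = 24.5610
  Central, Candidate A: 43×88/164 = 23.0732
  Central, Candidate B: 43×76/164 = 19.9268
  South, Candidate A: 68×88/164 = 36.4878
  South, Candidate B: 68×76/164 = 31.5122
Contributions (O − E)²/E:
  (31 − 28.4390)²/28.4390 = 0.2306
  (22 − 24.5610)²/24.5610 = 0.2670
  (21 − 23.0732)²/23.0732 = 0.1863
  (22 − 19.9268)²/19.9268 = 0.2157
  (36 − 36.4878)²/36.4878 = 0.0065
  (32 − 31.5122)²/31.5122 = 0.0076
χ² = 0.2306 + 0.2670 + 0.1863 + 0.2157 + 0.0065 + 0.0076 = 0.914

0.914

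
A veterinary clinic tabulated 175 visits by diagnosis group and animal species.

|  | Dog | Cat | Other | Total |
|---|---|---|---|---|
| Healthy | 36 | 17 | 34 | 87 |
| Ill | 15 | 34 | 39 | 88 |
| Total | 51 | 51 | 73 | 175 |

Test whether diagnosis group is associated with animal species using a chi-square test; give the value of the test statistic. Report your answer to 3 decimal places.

Grand total N = 175.
Expected counts (row total × column total / N):
  Healthy, Dog: 87×51/175 = 25.3543
  Healthy, Cat: 87×51/175 = 25.3543
  Healthy, Other: 87×73/175 = 36.2914
  Ill, Dog: 88×51/175 = 25.6457
  Ill, Cat: 88×51/175 = 25.6457
  Ill, Other: 88×73/175 = 36.7086
Contributions (O − E)²/E:
  (36 − 25.3543)²/25.3543 = 4.4699
  (17 − 25.3543)²/25.3543 = 2.7528
  (34 − 36.2914)²/36.2914 = 0.1447
  (15 − 25.6457)²/25.6457 = 4.4191
  (34 − 25.6457)²/25.6457 = 2.7215
  (39 − 36.7086)²/36.7086 = 0.1430
χ² = 4.4699 + 2.7528 + 0.1447 + 4.4191 + 2.7215 + 0.1430 = 14.651

14.651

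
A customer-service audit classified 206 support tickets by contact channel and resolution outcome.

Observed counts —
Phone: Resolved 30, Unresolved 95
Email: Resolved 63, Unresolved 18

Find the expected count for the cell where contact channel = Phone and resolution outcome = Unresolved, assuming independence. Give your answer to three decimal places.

Row total (Phone) = 125; column total (Unresolved) = 113; grand total N = 206.
Expected count = (row total × column total) / N = 125 × 113 / 206 = 68.568.

68.568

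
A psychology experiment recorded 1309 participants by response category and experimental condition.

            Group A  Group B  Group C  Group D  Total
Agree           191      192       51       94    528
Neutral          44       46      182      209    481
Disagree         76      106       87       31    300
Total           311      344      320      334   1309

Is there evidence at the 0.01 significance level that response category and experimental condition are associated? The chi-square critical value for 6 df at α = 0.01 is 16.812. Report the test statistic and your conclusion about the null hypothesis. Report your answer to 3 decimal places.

Grand total N = 1309.
Expected counts (row total × column total / N):
  Agree, Group A: 528×311/1309 = 125.4454
  Agree, Group B: 528×344/1309 = 138.7563
  Agree, Group C: 528×320/1309 = 129.0756
  Agree, Group D: 528×334/1309 = 134.7227
  Neutral, Group A: 481×311/1309 = 114.2788
  Neutral, Group B: 481×344/1309 = 126.4049
  Neutral, Group C: 481×320/1309 = 117.5859
  Neutral, Group D: 481×334/1309 = 122.7303
  Disagree, Group A: 300×311/1309 = 71.2758
  Disagree, Group B: 300×344/1309 = 78.8388
  Disagree, Group C: 300×320/1309 = 73.3384
  Disagree, Group D: 300×334/1309 = 76.5470
Contributions (O − E)²/E:
  (191 − 125.4454)²/125.4454 = 34.2572
  (192 − 138.7563)²/138.7563 = 20.4307
  (51 − 129.0756)²/129.0756 = 47.2266
  (94 − 134.7227)²/134.7227 = 12.3093
  (44 − 114.2788)²/114.2788 = 43.2198
  (46 − 126.4049)²/126.4049 = 51.1448
  (182 − 117.5859)²/117.5859 = 35.2863
  (209 − 122.7303)²/122.7303 = 60.6408
  (76 − 71.2758)²/71.2758 = 0.3131
  (106 − 78.8388)²/78.8388 = 9.3575
  (87 − 73.3384)²/73.3384 = 2.5449
  (31 − 76.5470)²/76.5470 = 27.1014
χ² = 34.2572 + 20.4307 + 47.2266 + 12.3093 + 43.2198 + 51.1448 + 35.2863 + 60.6408 + 0.3131 + 9.3575 + 2.5449 + 27.1014 = 343.832
df = (3−1)(4−1) = 6. Since 343.832 > 16.812, reject the null hypothesis of independence at α = 0.01.

343.832; reject H₀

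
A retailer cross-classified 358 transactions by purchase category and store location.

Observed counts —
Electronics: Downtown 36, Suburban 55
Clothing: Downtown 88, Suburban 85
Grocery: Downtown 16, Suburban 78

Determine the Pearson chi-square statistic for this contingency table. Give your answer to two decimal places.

Row totals: 91, 173, 94. Column totals: 140, 218. Grand total N = 358.
Expected counts (row total × column total / N):
  Electronics, Downtown: 91×140/358 = 35.587
  Electronics, Suburban: 91×218/358 = 55.413
  Clothing, Downtown: 173×140/358 = 67.654
  Clothing, Suburban: 173×218/358 = 105.346
  Grocery, Downtown: 94×140/358 = 36.760
  Grocery, Suburban: 94×218/358 = 57.240
Contributions (O − E)²/E:
  (36 − 35.587)²/35.587 = 0.0048
  (55 − 55.413)²/55.413 = 0.0031
  (88 − 67.654)²/67.654 = 6.1188
  (85 − 105.346)²/105.346 = 3.9295
  (16 − 36.760)²/36.760 = 11.7241
  (78 − 57.240)²/57.240 = 7.5293
χ² = 0.0048 + 0.0031 + 6.1188 + 3.9295 + 11.7241 + 7.5293 = 29.31

29.31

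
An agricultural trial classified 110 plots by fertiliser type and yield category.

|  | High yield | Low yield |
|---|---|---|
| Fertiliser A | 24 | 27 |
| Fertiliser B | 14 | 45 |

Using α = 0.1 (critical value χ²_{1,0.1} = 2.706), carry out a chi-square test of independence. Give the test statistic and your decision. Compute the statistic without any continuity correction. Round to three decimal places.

6.585; reject H₀

Row totals: 51, 59. Column totals: 38, 72. Grand total N = 110.
Expected counts (row total × column total / N):
  Fertiliser A, High yield: 51×38/110 = 17.6182
  Fertiliser A, Low yield: 51×72/110 = 33.3818
  Fertiliser B, High yield: 59×38/110 = 20.3818
  Fertiliser B, Low yield: 59×72/110 = 38.6182
Contributions (O − E)²/E:
  (24 − 17.6182)²/17.6182 = 2.3117
  (27 − 33.3818)²/33.3818 = 1.2200
  (14 − 20.3818)²/20.3818 = 1.9982
  (45 − 38.6182)²/38.6182 = 1.0546
χ² = 2.3117 + 1.2200 + 1.9982 + 1.0546 = 6.585
df = (2−1)(2−1) = 1. Since 6.585 > 2.706, reject the null hypothesis of independence at α = 0.1.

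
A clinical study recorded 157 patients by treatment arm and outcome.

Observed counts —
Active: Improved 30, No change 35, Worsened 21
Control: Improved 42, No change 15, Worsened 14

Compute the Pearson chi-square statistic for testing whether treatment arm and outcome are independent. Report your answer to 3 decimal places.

Row totals: 86, 71. Column totals: 72, 50, 35. Grand total N = 157.
Expected counts (row total × column total / N):
  Active, Improved: 86×72/157 = 39.4395
  Active, No change: 86×50/157 = 27.3885
  Active, Worsened: 86×35/157 = 19.1720
  Control, Improved: 71×72/157 = 32.5605
  Control, No change: 71×50/157 = 22.6115
  Control, Worsened: 71×35/157 = 15.8280
Contributions (O − E)²/E:
  (30 − 39.4395)²/39.4395 = 2.2593
  (35 − 27.3885)²/27.3885 = 2.1153
  (21 − 19.1720)²/19.1720 = 0.1743
  (42 − 32.5605)²/32.5605 = 2.7366
  (15 − 22.6115)²/22.6115 = 2.5622
  (14 − 15.8280)²/15.8280 = 0.2111
χ² = 2.2593 + 2.1153 + 0.1743 + 2.7366 + 2.5622 + 0.2111 = 10.059

10.059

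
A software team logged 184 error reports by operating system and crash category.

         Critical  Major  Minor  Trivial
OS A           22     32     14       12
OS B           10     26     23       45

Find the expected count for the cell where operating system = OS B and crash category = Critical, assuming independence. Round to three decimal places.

18.087

Row total (OS B) = 104; column total (Critical) = 32; grand total N = 184.
Expected count = (row total × column total) / N = 104 × 32 / 184 = 18.087.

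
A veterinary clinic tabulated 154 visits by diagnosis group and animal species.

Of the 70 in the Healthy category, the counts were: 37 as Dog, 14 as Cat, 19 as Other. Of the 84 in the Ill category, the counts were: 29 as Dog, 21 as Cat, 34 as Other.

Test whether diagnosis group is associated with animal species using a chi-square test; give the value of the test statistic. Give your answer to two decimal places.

Row totals: 70, 84. Column totals: 66, 35, 53. Grand total N = 154.
Expected counts (row total × column total / N):
  Healthy, Dog: 70×66/154 = 30.000
  Healthy, Cat: 70×35/154 = 15.909
  Healthy, Other: 70×53/154 = 24.091
  Ill, Dog: 84×66/154 = 36.000
  Ill, Cat: 84×35/154 = 19.091
  Ill, Other: 84×53/154 = 28.909
Contributions (O − E)²/E:
  (37 − 30.000)²/30.000 = 1.6333
  (14 − 15.909)²/15.909 = 0.2291
  (19 − 24.091)²/24.091 = 1.0758
  (29 − 36.000)²/36.000 = 1.3611
  (21 − 19.091)²/19.091 = 0.1909
  (34 − 28.909)²/28.909 = 0.8965
χ² = 1.6333 + 0.2291 + 1.0758 + 1.3611 + 0.1909 + 0.8965 = 5.39

5.39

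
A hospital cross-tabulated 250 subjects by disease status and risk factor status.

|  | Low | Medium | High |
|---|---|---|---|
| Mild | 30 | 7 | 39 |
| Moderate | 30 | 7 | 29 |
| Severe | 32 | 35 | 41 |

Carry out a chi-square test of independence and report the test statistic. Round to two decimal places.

Row totals: 76, 66, 108. Column totals: 92, 49, 109. Grand total N = 250.
Expected counts (row total × column total / N):
  Mild, Low: 76×92/250 = 27.968
  Mild, Medium: 76×49/250 = 14.896
  Mild, High: 76×109/250 = 33.136
  Moderate, Low: 66×92/250 = 24.288
  Moderate, Medium: 66×49/250 = 12.936
  Moderate, High: 66×109/250 = 28.776
  Severe, Low: 108×92/250 = 39.744
  Severe, Medium: 108×49/250 = 21.168
  Severe, High: 108×109/250 = 47.088
Contributions (O − E)²/E:
  (30 − 27.968)²/27.968 = 0.1476
  (7 − 14.896)²/14.896 = 4.1855
  (39 − 33.136)²/33.136 = 1.0377
  (30 − 24.288)²/24.288 = 1.3433
  (7 − 12.936)²/12.936 = 2.7239
  (29 − 28.776)²/28.776 = 0.0017
  (32 − 39.744)²/39.744 = 1.5089
  (35 − 21.168)²/21.168 = 9.0384
  (41 − 47.088)²/47.088 = 0.7871
χ² = 0.1476 + 4.1855 + 1.0377 + 1.3433 + 2.7239 + 0.0017 + 1.5089 + 9.0384 + 0.7871 = 20.77

20.77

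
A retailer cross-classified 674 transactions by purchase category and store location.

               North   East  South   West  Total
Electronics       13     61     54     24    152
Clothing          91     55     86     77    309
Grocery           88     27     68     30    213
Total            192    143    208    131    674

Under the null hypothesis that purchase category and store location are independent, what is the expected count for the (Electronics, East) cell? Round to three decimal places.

32.249

Row total (Electronics) = 152; column total (East) = 143; grand total N = 674.
Expected count = (row total × column total) / N = 152 × 143 / 674 = 32.249.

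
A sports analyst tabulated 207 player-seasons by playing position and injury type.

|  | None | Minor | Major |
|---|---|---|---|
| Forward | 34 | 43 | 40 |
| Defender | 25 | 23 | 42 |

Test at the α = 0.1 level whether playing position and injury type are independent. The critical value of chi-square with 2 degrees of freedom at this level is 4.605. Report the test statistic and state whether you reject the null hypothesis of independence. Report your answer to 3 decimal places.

Row totals: 117, 90. Column totals: 59, 66, 82. Grand total N = 207.
Expected counts (row total × column total / N):
  Forward, None: 117×59/207 = 33.3478
  Forward, Minor: 117×66/207 = 37.3043
  Forward, Major: 117×82/207 = 46.3478
  Defender, None: 90×59/207 = 25.6522
  Defender, Minor: 90×66/207 = 28.6957
  Defender, Major: 90×82/207 = 35.6522
Contributions (O − E)²/E:
  (34 − 33.3478)²/33.3478 = 0.0128
  (43 − 37.3043)²/37.3043 = 0.8696
  (40 − 46.3478)²/46.3478 = 0.8694
  (25 − 25.6522)²/25.6522 = 0.0166
  (23 − 28.6957)²/28.6957 = 1.1305
  (42 − 35.6522)²/35.6522 = 1.1302
χ² = 0.0128 + 0.8696 + 0.8694 + 0.0166 + 1.1305 + 1.1302 = 4.029
df = (2−1)(3−1) = 2. Since 4.029 < 4.605, fail to reject the null hypothesis of independence at α = 0.1.

4.029; fail to reject H₀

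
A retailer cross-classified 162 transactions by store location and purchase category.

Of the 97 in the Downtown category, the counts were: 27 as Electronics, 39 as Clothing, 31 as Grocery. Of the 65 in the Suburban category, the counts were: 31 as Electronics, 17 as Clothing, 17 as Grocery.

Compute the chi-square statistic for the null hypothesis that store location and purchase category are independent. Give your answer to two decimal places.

6.95

Row totals: 97, 65. Column totals: 58, 56, 48. Grand total N = 162.
Expected counts (row total × column total / N):
  Downtown, Electronics: 97×58/162 = 34.7284
  Downtown, Clothing: 97×56/162 = 33.5309
  Downtown, Grocery: 97×48/162 = 28.7407
  Suburban, Electronics: 65×58/162 = 23.2716
  Suburban, Clothing: 65×56/162 = 22.4691
  Suburban, Grocery: 65×48/162 = 19.2593
Contributions (O − E)²/E:
  (27 − 34.7284)²/34.7284 = 1.7199
  (39 − 33.5309)²/33.5309 = 0.8920
  (31 − 28.7407)²/28.7407 = 0.1776
  (31 − 23.2716)²/23.2716 = 2.5666
  (17 − 22.4691)²/22.4691 = 1.3312
  (17 − 19.2593)²/19.2593 = 0.2650
χ² = 1.7199 + 0.8920 + 0.1776 + 2.5666 + 1.3312 + 0.2650 = 6.95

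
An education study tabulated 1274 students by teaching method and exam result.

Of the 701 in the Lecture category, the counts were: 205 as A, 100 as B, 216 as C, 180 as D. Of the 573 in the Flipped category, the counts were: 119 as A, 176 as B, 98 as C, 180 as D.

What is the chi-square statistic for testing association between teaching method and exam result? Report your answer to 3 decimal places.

76.006

Row totals: 701, 573. Column totals: 324, 276, 314, 360. Grand total N = 1274.
Expected counts (row total × column total / N):
  Lecture, A: 701×324/1274 = 178.2763
  Lecture, B: 701×276/1274 = 151.8650
  Lecture, C: 701×314/1274 = 172.7739
  Lecture, D: 701×360/1274 = 198.0848
  Flipped, A: 573×324/1274 = 145.7237
  Flipped, B: 573×276/1274 = 124.1350
  Flipped, C: 573×314/1274 = 141.2261
  Flipped, D: 573×360/1274 = 161.9152
Contributions (O − E)²/E:
  (205 − 178.2763)²/178.2763 = 4.0059
  (100 − 151.8650)²/151.8650 = 17.7130
  (216 − 172.7739)²/172.7739 = 10.8147
  (180 − 198.0848)²/198.0848 = 1.6511
  (119 − 145.7237)²/145.7237 = 4.9008
  (176 − 124.1350)²/124.1350 = 21.6698
  (98 − 141.2261)²/141.2261 = 13.2305
  (180 − 161.9152)²/161.9152 = 2.0199
χ² = 4.0059 + 17.7130 + 10.8147 + 1.6511 + 4.9008 + 21.6698 + 13.2305 + 2.0199 = 76.006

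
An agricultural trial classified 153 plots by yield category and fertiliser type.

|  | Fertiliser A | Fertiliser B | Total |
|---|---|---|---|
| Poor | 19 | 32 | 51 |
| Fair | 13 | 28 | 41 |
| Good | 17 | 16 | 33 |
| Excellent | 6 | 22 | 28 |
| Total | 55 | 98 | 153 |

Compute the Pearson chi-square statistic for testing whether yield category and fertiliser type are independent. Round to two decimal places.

6.39

Grand total N = 153.
Expected counts (row total × column total / N):
  Poor, Fertiliser A: 51×55/153 = 18.333
  Poor, Fertiliser B: 51×98/153 = 32.667
  Fair, Fertiliser A: 41×55/153 = 14.739
  Fair, Fertiliser B: 41×98/153 = 26.261
  Good, Fertiliser A: 33×55/153 = 11.863
  Good, Fertiliser B: 33×98/153 = 21.137
  Excellent, Fertiliser A: 28×55/153 = 10.065
  Excellent, Fertiliser B: 28×98/153 = 17.935
Contributions (O − E)²/E:
  (19 − 18.333)²/18.333 = 0.0243
  (32 − 32.667)²/32.667 = 0.0136
  (13 − 14.739)²/14.739 = 0.2052
  (28 − 26.261)²/26.261 = 0.1152
  (17 − 11.863)²/11.863 = 2.2245
  (16 − 21.137)²/21.137 = 1.2485
  (6 − 10.065)²/10.065 = 1.6418
  (22 − 17.935)²/17.935 = 0.9213
χ² = 0.0243 + 0.0136 + 0.2052 + 0.1152 + 2.2245 + 1.2485 + 1.6418 + 0.9213 = 6.39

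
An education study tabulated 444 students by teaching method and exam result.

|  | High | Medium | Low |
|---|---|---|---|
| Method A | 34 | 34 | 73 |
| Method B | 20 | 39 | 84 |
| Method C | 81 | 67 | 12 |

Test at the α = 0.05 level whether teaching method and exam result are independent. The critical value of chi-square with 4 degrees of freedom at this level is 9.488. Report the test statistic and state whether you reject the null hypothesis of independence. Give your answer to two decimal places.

Row totals: 141, 143, 160. Column totals: 135, 140, 169. Grand total N = 444.
Expected counts (row total × column total / N):
  Method A, High: 141×135/444 = 42.872
  Method A, Medium: 141×140/444 = 44.459
  Method A, Low: 141×169/444 = 53.669
  Method B, High: 143×135/444 = 43.480
  Method B, Medium: 143×140/444 = 45.090
  Method B, Low: 143×169/444 = 54.430
  Method C, High: 160×135/444 = 48.649
  Method C, Medium: 160×140/444 = 50.450
  Method C, Low: 160×169/444 = 60.901
Contributions (O − E)²/E:
  (34 − 42.872)²/42.872 = 1.8360
  (34 − 44.459)²/44.459 = 2.4605
  (73 − 53.669)²/53.669 = 6.9628
  (20 − 43.480)²/43.480 = 12.6796
  (39 − 45.090)²/45.090 = 0.8225
  (84 − 54.430)²/54.430 = 16.0644
  (81 − 48.649)²/48.649 = 21.5130
  (67 − 50.450)²/50.450 = 5.4292
  (12 − 60.901)²/60.901 = 39.2655
χ² = 1.8360 + 2.4605 + 6.9628 + 12.6796 + 0.8225 + 16.0644 + 21.5130 + 5.4292 + 39.2655 = 107.03
df = (3−1)(3−1) = 4. Since 107.03 > 9.488, reject the null hypothesis of independence at α = 0.05.

107.03; reject H₀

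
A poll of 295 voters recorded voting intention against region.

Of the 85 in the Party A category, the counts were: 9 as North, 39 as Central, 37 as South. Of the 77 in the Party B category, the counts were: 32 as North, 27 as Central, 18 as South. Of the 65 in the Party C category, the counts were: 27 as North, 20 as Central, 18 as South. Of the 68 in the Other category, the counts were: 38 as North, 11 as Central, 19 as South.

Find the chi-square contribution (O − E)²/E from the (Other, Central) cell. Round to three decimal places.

5.771

Row total (Other) = 68; column total (Central) = 97; N = 295.
Expected count E = 68 × 97 / 295 = 22.3593.
Contribution = (O − E)²/E = (11 − 22.3593)² / 22.3593 = 5.771.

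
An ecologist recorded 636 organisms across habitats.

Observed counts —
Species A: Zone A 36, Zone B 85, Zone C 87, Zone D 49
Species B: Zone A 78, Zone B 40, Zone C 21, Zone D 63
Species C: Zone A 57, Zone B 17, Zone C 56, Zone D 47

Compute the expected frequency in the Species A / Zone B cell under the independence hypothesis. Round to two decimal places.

57.38

Row total (Species A) = 257; column total (Zone B) = 142; grand total N = 636.
Expected count = (row total × column total) / N = 257 × 142 / 636 = 57.38.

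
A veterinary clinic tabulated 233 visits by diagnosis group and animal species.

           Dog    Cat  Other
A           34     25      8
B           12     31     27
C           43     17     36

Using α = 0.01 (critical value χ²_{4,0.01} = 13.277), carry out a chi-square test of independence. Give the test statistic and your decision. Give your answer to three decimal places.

32.794; reject H₀

Row totals: 67, 70, 96. Column totals: 89, 73, 71. Grand total N = 233.
Expected counts (row total × column total / N):
  A, Dog: 67×89/233 = 25.5923
  A, Cat: 67×73/233 = 20.9914
  A, Other: 67×71/233 = 20.4163
  B, Dog: 70×89/233 = 26.7382
  B, Cat: 70×73/233 = 21.9313
  B, Other: 70×71/233 = 21.3305
  C, Dog: 96×89/233 = 36.6695
  C, Cat: 96×73/233 = 30.0773
  C, Other: 96×71/233 = 29.2532
Contributions (O − E)²/E:
  (34 − 25.5923)²/25.5923 = 2.7621
  (25 − 20.9914)²/20.9914 = 0.7655
  (8 − 20.4163)²/20.4163 = 7.5511
  (12 − 26.7382)²/26.7382 = 8.1238
  (31 − 21.9313)²/21.9313 = 3.7500
  (27 − 21.3305)²/21.3305 = 1.5069
  (43 − 36.6695)²/36.6695 = 1.0929
  (17 − 30.0773)²/30.0773 = 5.6859
  (36 − 29.2532)²/29.2532 = 1.5560
χ² = 2.7621 + 0.7655 + 7.5511 + 8.1238 + 3.7500 + 1.5069 + 1.0929 + 5.6859 + 1.5560 = 32.794
df = (3−1)(3−1) = 4. Since 32.794 > 13.277, reject the null hypothesis of independence at α = 0.01.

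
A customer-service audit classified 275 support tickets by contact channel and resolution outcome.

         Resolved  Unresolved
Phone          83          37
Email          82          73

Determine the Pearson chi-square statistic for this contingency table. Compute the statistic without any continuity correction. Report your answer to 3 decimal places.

7.454

Row totals: 120, 155. Column totals: 165, 110. Grand total N = 275.
Expected counts (row total × column total / N):
  Phone, Resolved: 120×165/275 = 72.0000
  Phone, Unresolved: 120×110/275 = 48.0000
  Email, Resolved: 155×165/275 = 93.0000
  Email, Unresolved: 155×110/275 = 62.0000
Contributions (O − E)²/E:
  (83 − 72.0000)²/72.0000 = 1.6806
  (37 − 48.0000)²/48.0000 = 2.5208
  (82 − 93.0000)²/93.0000 = 1.3011
  (73 − 62.0000)²/62.0000 = 1.9516
χ² = 1.6806 + 2.5208 + 1.3011 + 1.9516 = 7.454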